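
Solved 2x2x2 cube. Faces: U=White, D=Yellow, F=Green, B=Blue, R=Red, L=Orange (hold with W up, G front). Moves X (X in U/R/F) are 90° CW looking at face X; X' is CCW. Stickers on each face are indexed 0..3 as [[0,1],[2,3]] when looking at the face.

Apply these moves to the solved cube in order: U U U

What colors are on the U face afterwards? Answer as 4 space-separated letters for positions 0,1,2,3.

After move 1 (U): U=WWWW F=RRGG R=BBRR B=OOBB L=GGOO
After move 2 (U): U=WWWW F=BBGG R=OORR B=GGBB L=RROO
After move 3 (U): U=WWWW F=OOGG R=GGRR B=RRBB L=BBOO
Query: U face = WWWW

Answer: W W W W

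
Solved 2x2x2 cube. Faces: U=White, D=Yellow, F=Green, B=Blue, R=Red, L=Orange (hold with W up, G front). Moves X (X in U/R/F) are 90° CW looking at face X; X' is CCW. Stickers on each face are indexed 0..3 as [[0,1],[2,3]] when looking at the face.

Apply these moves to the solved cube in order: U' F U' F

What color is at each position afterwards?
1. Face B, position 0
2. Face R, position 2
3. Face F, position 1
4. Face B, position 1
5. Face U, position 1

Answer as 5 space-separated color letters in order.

Answer: W O B G B

Derivation:
After move 1 (U'): U=WWWW F=OOGG R=GGRR B=RRBB L=BBOO
After move 2 (F): F=GOGO U=WWOB R=WGWR D=RGYY L=BYOY
After move 3 (U'): U=WBWO F=BYGO R=GOWR B=WGBB L=RROY
After move 4 (F): F=GBOY U=WBYR R=WOOR D=WGYY L=RROG
Query 1: B[0] = W
Query 2: R[2] = O
Query 3: F[1] = B
Query 4: B[1] = G
Query 5: U[1] = B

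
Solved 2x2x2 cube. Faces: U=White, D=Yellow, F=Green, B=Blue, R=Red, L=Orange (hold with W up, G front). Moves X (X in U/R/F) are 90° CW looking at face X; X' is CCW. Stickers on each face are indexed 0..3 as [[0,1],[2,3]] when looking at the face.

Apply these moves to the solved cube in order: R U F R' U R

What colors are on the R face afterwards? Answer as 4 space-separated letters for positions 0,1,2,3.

After move 1 (R): R=RRRR U=WGWG F=GYGY D=YBYB B=WBWB
After move 2 (U): U=WWGG F=RRGY R=WBRR B=OOWB L=GYOO
After move 3 (F): F=GRYR U=WWOY R=GBGR D=RWYB L=GYOB
After move 4 (R'): R=BRGG U=WWOO F=GWYY D=RRYR B=BOWB
After move 5 (U): U=OWOW F=BRYY R=BOGG B=GYWB L=GWOB
After move 6 (R): R=GBGO U=OROY F=BRYR D=RWYG B=WYWB
Query: R face = GBGO

Answer: G B G O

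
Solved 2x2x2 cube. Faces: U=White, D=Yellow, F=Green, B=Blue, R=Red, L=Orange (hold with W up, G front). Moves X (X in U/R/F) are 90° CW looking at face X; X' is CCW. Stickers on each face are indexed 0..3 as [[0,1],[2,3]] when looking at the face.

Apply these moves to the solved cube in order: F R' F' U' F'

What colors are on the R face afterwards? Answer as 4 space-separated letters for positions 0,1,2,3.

After move 1 (F): F=GGGG U=WWOO R=WRWR D=RRYY L=OYOY
After move 2 (R'): R=RRWW U=WBOB F=GWGO D=RGYG B=YBRB
After move 3 (F'): F=WOGG U=WBRW R=GRRW D=YYYG L=OBOO
After move 4 (U'): U=BWWR F=OBGG R=WORW B=GRRB L=YBOO
After move 5 (F'): F=BGOG U=BWWR R=YOYW D=BOYG L=YROW
Query: R face = YOYW

Answer: Y O Y W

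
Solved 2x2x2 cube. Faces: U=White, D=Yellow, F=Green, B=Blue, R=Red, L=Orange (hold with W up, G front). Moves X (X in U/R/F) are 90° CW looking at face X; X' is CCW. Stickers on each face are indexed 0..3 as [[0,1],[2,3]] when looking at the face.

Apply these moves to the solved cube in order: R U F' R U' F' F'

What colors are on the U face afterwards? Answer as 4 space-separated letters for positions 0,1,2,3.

Answer: Y G W Y

Derivation:
After move 1 (R): R=RRRR U=WGWG F=GYGY D=YBYB B=WBWB
After move 2 (U): U=WWGG F=RRGY R=WBRR B=OOWB L=GYOO
After move 3 (F'): F=RYRG U=WWWR R=BBYR D=YOYB L=GGOG
After move 4 (R): R=YBRB U=WYWG F=RORB D=YWYO B=ROWB
After move 5 (U'): U=YGWW F=GGRB R=RORB B=YBWB L=ROOG
After move 6 (F'): F=GBGR U=YGRR R=WOYB D=OGYO L=RWOW
After move 7 (F'): F=BRGG U=YGWY R=GOOB D=WWYO L=RROR
Query: U face = YGWY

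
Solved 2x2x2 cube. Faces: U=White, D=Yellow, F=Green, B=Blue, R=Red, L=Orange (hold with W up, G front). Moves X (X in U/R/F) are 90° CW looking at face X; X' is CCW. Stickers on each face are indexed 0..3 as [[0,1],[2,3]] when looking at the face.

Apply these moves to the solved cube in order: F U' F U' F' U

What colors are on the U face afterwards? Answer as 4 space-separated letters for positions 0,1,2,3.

Answer: G O O B

Derivation:
After move 1 (F): F=GGGG U=WWOO R=WRWR D=RRYY L=OYOY
After move 2 (U'): U=WOWO F=OYGG R=GGWR B=WRBB L=BBOY
After move 3 (F): F=GOGY U=WOYB R=WGOR D=WGYY L=BROR
After move 4 (U'): U=OBWY F=BRGY R=GOOR B=WGBB L=WROR
After move 5 (F'): F=RYBG U=OBGO R=GOWR D=RRYY L=WYOW
After move 6 (U): U=GOOB F=GOBG R=WGWR B=WYBB L=RYOW
Query: U face = GOOB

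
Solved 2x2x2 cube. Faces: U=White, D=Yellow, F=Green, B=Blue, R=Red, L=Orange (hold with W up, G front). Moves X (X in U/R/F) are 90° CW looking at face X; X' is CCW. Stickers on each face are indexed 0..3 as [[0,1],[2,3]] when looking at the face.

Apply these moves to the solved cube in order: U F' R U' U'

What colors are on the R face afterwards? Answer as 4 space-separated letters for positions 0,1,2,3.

Answer: G W R B

Derivation:
After move 1 (U): U=WWWW F=RRGG R=BBRR B=OOBB L=GGOO
After move 2 (F'): F=RGRG U=WWBR R=YBYR D=GOYY L=GWOW
After move 3 (R): R=YYRB U=WGBG F=RORY D=GBYO B=ROWB
After move 4 (U'): U=GGWB F=GWRY R=RORB B=YYWB L=ROOW
After move 5 (U'): U=GBGW F=RORY R=GWRB B=ROWB L=YYOW
Query: R face = GWRB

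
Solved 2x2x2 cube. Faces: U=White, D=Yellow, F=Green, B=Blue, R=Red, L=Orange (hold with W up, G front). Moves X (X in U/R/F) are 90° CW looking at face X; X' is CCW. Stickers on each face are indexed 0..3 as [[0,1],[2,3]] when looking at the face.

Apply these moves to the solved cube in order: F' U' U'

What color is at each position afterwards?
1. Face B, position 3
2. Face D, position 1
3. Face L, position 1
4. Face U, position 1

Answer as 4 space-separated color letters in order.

Answer: B O R R

Derivation:
After move 1 (F'): F=GGGG U=WWRR R=YRYR D=OOYY L=OWOW
After move 2 (U'): U=WRWR F=OWGG R=GGYR B=YRBB L=BBOW
After move 3 (U'): U=RRWW F=BBGG R=OWYR B=GGBB L=YROW
Query 1: B[3] = B
Query 2: D[1] = O
Query 3: L[1] = R
Query 4: U[1] = R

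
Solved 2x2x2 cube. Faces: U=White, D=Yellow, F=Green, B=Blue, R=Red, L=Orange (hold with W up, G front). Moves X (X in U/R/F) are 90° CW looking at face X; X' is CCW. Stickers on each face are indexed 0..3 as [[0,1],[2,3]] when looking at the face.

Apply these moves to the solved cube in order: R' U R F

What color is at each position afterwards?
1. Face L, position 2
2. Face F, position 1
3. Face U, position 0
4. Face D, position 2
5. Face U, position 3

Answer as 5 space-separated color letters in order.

Answer: O R W Y W

Derivation:
After move 1 (R'): R=RRRR U=WBWB F=GWGW D=YGYG B=YBYB
After move 2 (U): U=WWBB F=RRGW R=YBRR B=OOYB L=GWOO
After move 3 (R): R=RYRB U=WRBW F=RGGG D=YYYO B=BOWB
After move 4 (F): F=GRGG U=WROW R=BYWB D=RRYO L=GYOY
Query 1: L[2] = O
Query 2: F[1] = R
Query 3: U[0] = W
Query 4: D[2] = Y
Query 5: U[3] = W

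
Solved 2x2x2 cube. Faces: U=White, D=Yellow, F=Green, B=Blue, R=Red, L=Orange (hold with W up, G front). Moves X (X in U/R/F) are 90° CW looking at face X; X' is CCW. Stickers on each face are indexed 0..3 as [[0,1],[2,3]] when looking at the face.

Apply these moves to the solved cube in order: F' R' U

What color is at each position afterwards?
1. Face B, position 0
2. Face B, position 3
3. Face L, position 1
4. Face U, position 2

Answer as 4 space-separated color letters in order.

After move 1 (F'): F=GGGG U=WWRR R=YRYR D=OOYY L=OWOW
After move 2 (R'): R=RRYY U=WBRB F=GWGR D=OGYG B=YBOB
After move 3 (U): U=RWBB F=RRGR R=YBYY B=OWOB L=GWOW
Query 1: B[0] = O
Query 2: B[3] = B
Query 3: L[1] = W
Query 4: U[2] = B

Answer: O B W B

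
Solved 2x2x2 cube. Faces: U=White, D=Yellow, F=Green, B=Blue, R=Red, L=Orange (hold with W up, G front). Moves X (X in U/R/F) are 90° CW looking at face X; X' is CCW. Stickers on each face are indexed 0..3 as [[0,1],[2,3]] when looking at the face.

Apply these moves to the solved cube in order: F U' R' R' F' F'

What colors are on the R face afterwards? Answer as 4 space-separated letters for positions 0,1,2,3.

Answer: Y W B G

Derivation:
After move 1 (F): F=GGGG U=WWOO R=WRWR D=RRYY L=OYOY
After move 2 (U'): U=WOWO F=OYGG R=GGWR B=WRBB L=BBOY
After move 3 (R'): R=GRGW U=WBWW F=OOGO D=RYYG B=YRRB
After move 4 (R'): R=RWGG U=WRWY F=OBGW D=ROYO B=GRYB
After move 5 (F'): F=BWOG U=WRRG R=OWRG D=BYYO L=BYOW
After move 6 (F'): F=WGBO U=WROR R=YWBG D=YWYO L=BGOR
Query: R face = YWBG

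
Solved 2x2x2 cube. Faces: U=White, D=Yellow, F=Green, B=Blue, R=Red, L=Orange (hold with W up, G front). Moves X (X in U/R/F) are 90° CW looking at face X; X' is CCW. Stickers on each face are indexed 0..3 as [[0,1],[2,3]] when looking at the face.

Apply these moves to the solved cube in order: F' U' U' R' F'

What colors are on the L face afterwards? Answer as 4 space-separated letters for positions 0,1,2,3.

Answer: Y G O W

Derivation:
After move 1 (F'): F=GGGG U=WWRR R=YRYR D=OOYY L=OWOW
After move 2 (U'): U=WRWR F=OWGG R=GGYR B=YRBB L=BBOW
After move 3 (U'): U=RRWW F=BBGG R=OWYR B=GGBB L=YROW
After move 4 (R'): R=WROY U=RBWG F=BRGW D=OBYG B=YGOB
After move 5 (F'): F=RWBG U=RBWO R=BROY D=RWYG L=YGOW
Query: L face = YGOW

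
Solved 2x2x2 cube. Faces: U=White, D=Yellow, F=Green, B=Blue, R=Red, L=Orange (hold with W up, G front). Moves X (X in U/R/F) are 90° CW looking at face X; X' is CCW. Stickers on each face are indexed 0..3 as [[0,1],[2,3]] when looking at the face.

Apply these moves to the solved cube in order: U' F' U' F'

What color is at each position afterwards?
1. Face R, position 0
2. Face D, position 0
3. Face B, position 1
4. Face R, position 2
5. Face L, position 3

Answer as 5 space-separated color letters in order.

After move 1 (U'): U=WWWW F=OOGG R=GGRR B=RRBB L=BBOO
After move 2 (F'): F=OGOG U=WWGR R=YGYR D=BOYY L=BWOW
After move 3 (U'): U=WRWG F=BWOG R=OGYR B=YGBB L=RROW
After move 4 (F'): F=WGBO U=WROY R=OGBR D=RWYY L=RGOW
Query 1: R[0] = O
Query 2: D[0] = R
Query 3: B[1] = G
Query 4: R[2] = B
Query 5: L[3] = W

Answer: O R G B W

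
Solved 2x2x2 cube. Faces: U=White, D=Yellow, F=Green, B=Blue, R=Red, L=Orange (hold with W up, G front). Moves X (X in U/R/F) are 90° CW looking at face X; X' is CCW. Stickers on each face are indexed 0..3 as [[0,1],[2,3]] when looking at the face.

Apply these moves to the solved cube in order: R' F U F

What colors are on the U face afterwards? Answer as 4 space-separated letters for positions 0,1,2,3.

After move 1 (R'): R=RRRR U=WBWB F=GWGW D=YGYG B=YBYB
After move 2 (F): F=GGWW U=WBOO R=WRBR D=RRYG L=OYOG
After move 3 (U): U=OWOB F=WRWW R=YBBR B=OYYB L=GGOG
After move 4 (F): F=WWWR U=OWGG R=OBBR D=BYYG L=GROR
Query: U face = OWGG

Answer: O W G G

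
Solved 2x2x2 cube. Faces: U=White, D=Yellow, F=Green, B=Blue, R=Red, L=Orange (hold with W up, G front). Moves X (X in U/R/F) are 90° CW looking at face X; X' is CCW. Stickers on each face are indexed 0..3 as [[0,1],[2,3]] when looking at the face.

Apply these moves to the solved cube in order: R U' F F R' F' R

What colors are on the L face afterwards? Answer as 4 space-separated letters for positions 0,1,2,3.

Answer: W R O B

Derivation:
After move 1 (R): R=RRRR U=WGWG F=GYGY D=YBYB B=WBWB
After move 2 (U'): U=GGWW F=OOGY R=GYRR B=RRWB L=WBOO
After move 3 (F): F=GOYO U=GGOB R=WYWR D=RGYB L=WYOB
After move 4 (F): F=YGOO U=GGBY R=OYBR D=WWYB L=WROG
After move 5 (R'): R=YROB U=GWBR F=YGOY D=WGYO B=BRWB
After move 6 (F'): F=GYYO U=GWYO R=GRWB D=RGYO L=WROB
After move 7 (R): R=WGBR U=GYYO F=GGYO D=RWYB B=ORWB
Query: L face = WROB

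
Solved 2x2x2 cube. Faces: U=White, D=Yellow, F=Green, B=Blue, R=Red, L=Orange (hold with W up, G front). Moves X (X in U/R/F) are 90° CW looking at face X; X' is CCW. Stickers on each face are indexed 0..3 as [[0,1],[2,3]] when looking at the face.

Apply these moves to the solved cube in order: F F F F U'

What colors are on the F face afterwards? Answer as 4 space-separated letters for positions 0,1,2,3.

After move 1 (F): F=GGGG U=WWOO R=WRWR D=RRYY L=OYOY
After move 2 (F): F=GGGG U=WWYY R=OROR D=WWYY L=OROR
After move 3 (F): F=GGGG U=WWRR R=YRYR D=OOYY L=OWOW
After move 4 (F): F=GGGG U=WWWW R=RRRR D=YYYY L=OOOO
After move 5 (U'): U=WWWW F=OOGG R=GGRR B=RRBB L=BBOO
Query: F face = OOGG

Answer: O O G G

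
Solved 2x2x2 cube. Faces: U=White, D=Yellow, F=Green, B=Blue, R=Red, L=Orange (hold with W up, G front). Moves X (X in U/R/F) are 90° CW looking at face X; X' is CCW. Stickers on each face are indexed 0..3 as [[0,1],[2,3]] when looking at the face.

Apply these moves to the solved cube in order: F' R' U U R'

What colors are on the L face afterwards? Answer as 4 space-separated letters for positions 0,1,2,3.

After move 1 (F'): F=GGGG U=WWRR R=YRYR D=OOYY L=OWOW
After move 2 (R'): R=RRYY U=WBRB F=GWGR D=OGYG B=YBOB
After move 3 (U): U=RWBB F=RRGR R=YBYY B=OWOB L=GWOW
After move 4 (U): U=BRBW F=YBGR R=OWYY B=GWOB L=RROW
After move 5 (R'): R=WYOY U=BOBG F=YRGW D=OBYR B=GWGB
Query: L face = RROW

Answer: R R O W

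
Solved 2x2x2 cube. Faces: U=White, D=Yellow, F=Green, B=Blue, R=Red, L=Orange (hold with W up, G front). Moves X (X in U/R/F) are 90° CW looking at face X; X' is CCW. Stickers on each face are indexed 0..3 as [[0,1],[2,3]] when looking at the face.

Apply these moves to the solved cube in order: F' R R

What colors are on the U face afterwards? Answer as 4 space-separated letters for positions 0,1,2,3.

After move 1 (F'): F=GGGG U=WWRR R=YRYR D=OOYY L=OWOW
After move 2 (R): R=YYRR U=WGRG F=GOGY D=OBYB B=RBWB
After move 3 (R): R=RYRY U=WORY F=GBGB D=OWYR B=GBGB
Query: U face = WORY

Answer: W O R Y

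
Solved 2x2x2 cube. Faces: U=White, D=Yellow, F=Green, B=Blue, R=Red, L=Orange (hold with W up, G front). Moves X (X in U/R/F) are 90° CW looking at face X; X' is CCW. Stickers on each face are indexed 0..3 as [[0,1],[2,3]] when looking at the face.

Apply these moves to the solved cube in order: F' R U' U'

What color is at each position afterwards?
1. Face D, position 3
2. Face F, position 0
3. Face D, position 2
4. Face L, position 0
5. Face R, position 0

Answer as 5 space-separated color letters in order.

After move 1 (F'): F=GGGG U=WWRR R=YRYR D=OOYY L=OWOW
After move 2 (R): R=YYRR U=WGRG F=GOGY D=OBYB B=RBWB
After move 3 (U'): U=GGWR F=OWGY R=GORR B=YYWB L=RBOW
After move 4 (U'): U=GRGW F=RBGY R=OWRR B=GOWB L=YYOW
Query 1: D[3] = B
Query 2: F[0] = R
Query 3: D[2] = Y
Query 4: L[0] = Y
Query 5: R[0] = O

Answer: B R Y Y O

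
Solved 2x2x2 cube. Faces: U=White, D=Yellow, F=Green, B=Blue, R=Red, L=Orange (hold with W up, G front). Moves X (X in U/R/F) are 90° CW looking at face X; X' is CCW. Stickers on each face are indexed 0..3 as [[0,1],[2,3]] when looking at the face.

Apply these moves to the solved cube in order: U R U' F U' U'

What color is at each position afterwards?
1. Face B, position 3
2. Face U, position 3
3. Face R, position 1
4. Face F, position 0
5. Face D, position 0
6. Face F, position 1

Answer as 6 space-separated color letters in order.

After move 1 (U): U=WWWW F=RRGG R=BBRR B=OOBB L=GGOO
After move 2 (R): R=RBRB U=WRWG F=RYGY D=YBYO B=WOWB
After move 3 (U'): U=RGWW F=GGGY R=RYRB B=RBWB L=WOOO
After move 4 (F): F=GGYG U=RGOO R=WYWB D=RRYO L=WYOB
After move 5 (U'): U=GORO F=WYYG R=GGWB B=WYWB L=RBOB
After move 6 (U'): U=OOGR F=RBYG R=WYWB B=GGWB L=WYOB
Query 1: B[3] = B
Query 2: U[3] = R
Query 3: R[1] = Y
Query 4: F[0] = R
Query 5: D[0] = R
Query 6: F[1] = B

Answer: B R Y R R B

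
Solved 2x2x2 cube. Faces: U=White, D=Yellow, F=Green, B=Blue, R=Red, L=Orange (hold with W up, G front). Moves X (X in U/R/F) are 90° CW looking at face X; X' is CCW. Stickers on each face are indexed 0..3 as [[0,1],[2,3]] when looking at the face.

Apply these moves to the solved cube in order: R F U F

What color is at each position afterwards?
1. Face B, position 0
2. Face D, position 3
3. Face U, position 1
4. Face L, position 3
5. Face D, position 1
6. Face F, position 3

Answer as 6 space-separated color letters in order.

Answer: O B W R W R

Derivation:
After move 1 (R): R=RRRR U=WGWG F=GYGY D=YBYB B=WBWB
After move 2 (F): F=GGYY U=WGOO R=WRGR D=RRYB L=OYOB
After move 3 (U): U=OWOG F=WRYY R=WBGR B=OYWB L=GGOB
After move 4 (F): F=YWYR U=OWBG R=OBGR D=GWYB L=GROR
Query 1: B[0] = O
Query 2: D[3] = B
Query 3: U[1] = W
Query 4: L[3] = R
Query 5: D[1] = W
Query 6: F[3] = R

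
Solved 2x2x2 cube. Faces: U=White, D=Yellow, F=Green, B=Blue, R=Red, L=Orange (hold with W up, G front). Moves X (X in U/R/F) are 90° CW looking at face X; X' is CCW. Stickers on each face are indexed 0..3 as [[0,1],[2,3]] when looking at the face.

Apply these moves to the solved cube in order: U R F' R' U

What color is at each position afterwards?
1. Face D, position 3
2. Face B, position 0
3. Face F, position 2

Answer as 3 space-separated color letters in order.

After move 1 (U): U=WWWW F=RRGG R=BBRR B=OOBB L=GGOO
After move 2 (R): R=RBRB U=WRWG F=RYGY D=YBYO B=WOWB
After move 3 (F'): F=YYRG U=WRRR R=BBYB D=GOYO L=GGOW
After move 4 (R'): R=BBBY U=WWRW F=YRRR D=GYYG B=OOOB
After move 5 (U): U=RWWW F=BBRR R=OOBY B=GGOB L=YROW
Query 1: D[3] = G
Query 2: B[0] = G
Query 3: F[2] = R

Answer: G G R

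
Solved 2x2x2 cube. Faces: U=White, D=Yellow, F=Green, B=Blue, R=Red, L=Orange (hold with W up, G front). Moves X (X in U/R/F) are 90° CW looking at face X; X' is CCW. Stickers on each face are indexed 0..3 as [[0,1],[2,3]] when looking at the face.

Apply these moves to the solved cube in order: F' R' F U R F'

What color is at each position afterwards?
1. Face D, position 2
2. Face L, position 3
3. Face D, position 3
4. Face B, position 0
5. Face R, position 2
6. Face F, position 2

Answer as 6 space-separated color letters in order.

Answer: Y W O B Y R

Derivation:
After move 1 (F'): F=GGGG U=WWRR R=YRYR D=OOYY L=OWOW
After move 2 (R'): R=RRYY U=WBRB F=GWGR D=OGYG B=YBOB
After move 3 (F): F=GGRW U=WBWW R=RRBY D=YRYG L=OOOG
After move 4 (U): U=WWWB F=RRRW R=YBBY B=OOOB L=GGOG
After move 5 (R): R=BYYB U=WRWW F=RRRG D=YOYO B=BOWB
After move 6 (F'): F=RGRR U=WRBY R=OYYB D=GGYO L=GWOW
Query 1: D[2] = Y
Query 2: L[3] = W
Query 3: D[3] = O
Query 4: B[0] = B
Query 5: R[2] = Y
Query 6: F[2] = R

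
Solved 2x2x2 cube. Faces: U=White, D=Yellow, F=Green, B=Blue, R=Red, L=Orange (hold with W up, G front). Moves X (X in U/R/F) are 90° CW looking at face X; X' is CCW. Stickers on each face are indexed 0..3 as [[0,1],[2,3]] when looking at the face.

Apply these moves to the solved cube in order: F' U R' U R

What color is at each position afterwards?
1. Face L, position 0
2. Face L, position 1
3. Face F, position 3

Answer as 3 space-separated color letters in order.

After move 1 (F'): F=GGGG U=WWRR R=YRYR D=OOYY L=OWOW
After move 2 (U): U=RWRW F=YRGG R=BBYR B=OWBB L=GGOW
After move 3 (R'): R=BRBY U=RBRO F=YWGW D=ORYG B=YWOB
After move 4 (U): U=RROB F=BRGW R=YWBY B=GGOB L=YWOW
After move 5 (R): R=BYYW U=RROW F=BRGG D=OOYG B=BGRB
Query 1: L[0] = Y
Query 2: L[1] = W
Query 3: F[3] = G

Answer: Y W G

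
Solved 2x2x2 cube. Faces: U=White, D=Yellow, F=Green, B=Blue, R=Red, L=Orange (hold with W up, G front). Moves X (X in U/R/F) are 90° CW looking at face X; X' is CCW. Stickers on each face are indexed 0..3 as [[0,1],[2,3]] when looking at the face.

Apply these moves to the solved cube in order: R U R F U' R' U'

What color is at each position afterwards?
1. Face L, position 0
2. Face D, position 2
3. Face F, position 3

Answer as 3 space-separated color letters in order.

Answer: O Y O

Derivation:
After move 1 (R): R=RRRR U=WGWG F=GYGY D=YBYB B=WBWB
After move 2 (U): U=WWGG F=RRGY R=WBRR B=OOWB L=GYOO
After move 3 (R): R=RWRB U=WRGY F=RBGB D=YWYO B=GOWB
After move 4 (F): F=GRBB U=WROY R=GWYB D=RRYO L=GYOW
After move 5 (U'): U=RYWO F=GYBB R=GRYB B=GWWB L=GOOW
After move 6 (R'): R=RBGY U=RWWG F=GYBO D=RYYB B=OWRB
After move 7 (U'): U=WGRW F=GOBO R=GYGY B=RBRB L=OWOW
Query 1: L[0] = O
Query 2: D[2] = Y
Query 3: F[3] = O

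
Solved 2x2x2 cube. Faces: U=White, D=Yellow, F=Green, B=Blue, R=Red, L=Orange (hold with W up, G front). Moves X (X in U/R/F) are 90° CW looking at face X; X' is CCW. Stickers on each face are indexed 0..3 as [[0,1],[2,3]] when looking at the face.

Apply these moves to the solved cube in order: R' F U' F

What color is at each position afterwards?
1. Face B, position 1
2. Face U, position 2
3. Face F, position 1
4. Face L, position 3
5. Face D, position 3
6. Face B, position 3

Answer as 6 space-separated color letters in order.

Answer: R G O R G B

Derivation:
After move 1 (R'): R=RRRR U=WBWB F=GWGW D=YGYG B=YBYB
After move 2 (F): F=GGWW U=WBOO R=WRBR D=RRYG L=OYOG
After move 3 (U'): U=BOWO F=OYWW R=GGBR B=WRYB L=YBOG
After move 4 (F): F=WOWY U=BOGB R=WGOR D=BGYG L=YROR
Query 1: B[1] = R
Query 2: U[2] = G
Query 3: F[1] = O
Query 4: L[3] = R
Query 5: D[3] = G
Query 6: B[3] = B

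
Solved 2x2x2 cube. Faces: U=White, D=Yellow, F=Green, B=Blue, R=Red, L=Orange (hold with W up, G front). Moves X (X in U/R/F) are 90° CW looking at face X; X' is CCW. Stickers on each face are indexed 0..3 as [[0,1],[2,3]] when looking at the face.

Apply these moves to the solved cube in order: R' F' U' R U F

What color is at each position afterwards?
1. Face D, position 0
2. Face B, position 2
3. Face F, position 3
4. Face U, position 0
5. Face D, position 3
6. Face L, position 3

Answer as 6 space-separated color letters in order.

Answer: R R W W G Y

Derivation:
After move 1 (R'): R=RRRR U=WBWB F=GWGW D=YGYG B=YBYB
After move 2 (F'): F=WWGG U=WBRR R=GRYR D=OOYG L=OBOW
After move 3 (U'): U=BRWR F=OBGG R=WWYR B=GRYB L=YBOW
After move 4 (R): R=YWRW U=BBWG F=OOGG D=OYYG B=RRRB
After move 5 (U): U=WBGB F=YWGG R=RRRW B=YBRB L=OOOW
After move 6 (F): F=GYGW U=WBWO R=GRBW D=RRYG L=OOOY
Query 1: D[0] = R
Query 2: B[2] = R
Query 3: F[3] = W
Query 4: U[0] = W
Query 5: D[3] = G
Query 6: L[3] = Y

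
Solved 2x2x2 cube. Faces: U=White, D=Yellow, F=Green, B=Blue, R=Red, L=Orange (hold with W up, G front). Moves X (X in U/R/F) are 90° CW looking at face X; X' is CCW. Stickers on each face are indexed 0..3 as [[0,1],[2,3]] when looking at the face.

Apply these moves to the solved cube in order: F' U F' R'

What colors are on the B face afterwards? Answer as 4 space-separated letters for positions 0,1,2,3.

After move 1 (F'): F=GGGG U=WWRR R=YRYR D=OOYY L=OWOW
After move 2 (U): U=RWRW F=YRGG R=BBYR B=OWBB L=GGOW
After move 3 (F'): F=RGYG U=RWBY R=OBOR D=GWYY L=GWOR
After move 4 (R'): R=BROO U=RBBO F=RWYY D=GGYG B=YWWB
Query: B face = YWWB

Answer: Y W W B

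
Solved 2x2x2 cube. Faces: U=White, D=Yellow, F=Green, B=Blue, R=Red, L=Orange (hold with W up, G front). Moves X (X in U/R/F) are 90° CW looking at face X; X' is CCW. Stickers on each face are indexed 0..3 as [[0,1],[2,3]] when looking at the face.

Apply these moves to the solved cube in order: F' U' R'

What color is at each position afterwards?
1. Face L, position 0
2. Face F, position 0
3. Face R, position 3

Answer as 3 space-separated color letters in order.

After move 1 (F'): F=GGGG U=WWRR R=YRYR D=OOYY L=OWOW
After move 2 (U'): U=WRWR F=OWGG R=GGYR B=YRBB L=BBOW
After move 3 (R'): R=GRGY U=WBWY F=ORGR D=OWYG B=YROB
Query 1: L[0] = B
Query 2: F[0] = O
Query 3: R[3] = Y

Answer: B O Y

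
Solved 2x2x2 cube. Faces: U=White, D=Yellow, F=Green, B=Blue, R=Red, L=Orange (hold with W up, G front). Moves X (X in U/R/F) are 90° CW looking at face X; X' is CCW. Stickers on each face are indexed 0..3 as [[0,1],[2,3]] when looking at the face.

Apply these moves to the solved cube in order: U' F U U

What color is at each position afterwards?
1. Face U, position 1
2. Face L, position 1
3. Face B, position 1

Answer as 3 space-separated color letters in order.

Answer: O G O

Derivation:
After move 1 (U'): U=WWWW F=OOGG R=GGRR B=RRBB L=BBOO
After move 2 (F): F=GOGO U=WWOB R=WGWR D=RGYY L=BYOY
After move 3 (U): U=OWBW F=WGGO R=RRWR B=BYBB L=GOOY
After move 4 (U): U=BOWW F=RRGO R=BYWR B=GOBB L=WGOY
Query 1: U[1] = O
Query 2: L[1] = G
Query 3: B[1] = O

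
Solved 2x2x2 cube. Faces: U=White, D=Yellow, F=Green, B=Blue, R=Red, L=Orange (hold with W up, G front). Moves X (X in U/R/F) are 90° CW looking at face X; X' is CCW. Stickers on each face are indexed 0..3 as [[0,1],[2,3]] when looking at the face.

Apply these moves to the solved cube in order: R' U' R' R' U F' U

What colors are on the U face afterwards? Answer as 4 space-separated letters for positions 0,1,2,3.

Answer: W W W B

Derivation:
After move 1 (R'): R=RRRR U=WBWB F=GWGW D=YGYG B=YBYB
After move 2 (U'): U=BBWW F=OOGW R=GWRR B=RRYB L=YBOO
After move 3 (R'): R=WRGR U=BYWR F=OBGW D=YOYW B=GRGB
After move 4 (R'): R=RRWG U=BGWG F=OYGR D=YBYW B=WROB
After move 5 (U): U=WBGG F=RRGR R=WRWG B=YBOB L=OYOO
After move 6 (F'): F=RRRG U=WBWW R=BRYG D=YOYW L=OGOG
After move 7 (U): U=WWWB F=BRRG R=YBYG B=OGOB L=RROG
Query: U face = WWWB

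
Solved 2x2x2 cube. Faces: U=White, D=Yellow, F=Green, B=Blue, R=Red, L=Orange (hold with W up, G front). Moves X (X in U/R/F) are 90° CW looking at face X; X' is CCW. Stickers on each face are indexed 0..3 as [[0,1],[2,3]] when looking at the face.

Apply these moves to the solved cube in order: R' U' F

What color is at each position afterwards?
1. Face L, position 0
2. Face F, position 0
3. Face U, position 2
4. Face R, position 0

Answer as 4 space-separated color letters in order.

Answer: Y G O W

Derivation:
After move 1 (R'): R=RRRR U=WBWB F=GWGW D=YGYG B=YBYB
After move 2 (U'): U=BBWW F=OOGW R=GWRR B=RRYB L=YBOO
After move 3 (F): F=GOWO U=BBOB R=WWWR D=RGYG L=YYOG
Query 1: L[0] = Y
Query 2: F[0] = G
Query 3: U[2] = O
Query 4: R[0] = W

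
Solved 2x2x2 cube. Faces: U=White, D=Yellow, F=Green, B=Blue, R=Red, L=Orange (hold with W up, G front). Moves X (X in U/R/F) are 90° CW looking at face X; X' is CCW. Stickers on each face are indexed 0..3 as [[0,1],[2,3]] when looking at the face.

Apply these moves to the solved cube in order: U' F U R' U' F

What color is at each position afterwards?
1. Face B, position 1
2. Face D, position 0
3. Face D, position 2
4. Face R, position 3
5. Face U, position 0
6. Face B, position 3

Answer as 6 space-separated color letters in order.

Answer: R R Y W B B

Derivation:
After move 1 (U'): U=WWWW F=OOGG R=GGRR B=RRBB L=BBOO
After move 2 (F): F=GOGO U=WWOB R=WGWR D=RGYY L=BYOY
After move 3 (U): U=OWBW F=WGGO R=RRWR B=BYBB L=GOOY
After move 4 (R'): R=RRRW U=OBBB F=WWGW D=RGYO B=YYGB
After move 5 (U'): U=BBOB F=GOGW R=WWRW B=RRGB L=YYOY
After move 6 (F): F=GGWO U=BBYY R=OWBW D=RWYO L=YROG
Query 1: B[1] = R
Query 2: D[0] = R
Query 3: D[2] = Y
Query 4: R[3] = W
Query 5: U[0] = B
Query 6: B[3] = B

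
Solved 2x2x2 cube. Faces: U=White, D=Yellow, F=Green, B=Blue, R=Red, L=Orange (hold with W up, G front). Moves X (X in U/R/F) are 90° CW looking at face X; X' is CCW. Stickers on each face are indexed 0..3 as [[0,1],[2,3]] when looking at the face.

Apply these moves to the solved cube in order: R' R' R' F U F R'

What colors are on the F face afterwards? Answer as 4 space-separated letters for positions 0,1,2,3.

Answer: Y W Y G

Derivation:
After move 1 (R'): R=RRRR U=WBWB F=GWGW D=YGYG B=YBYB
After move 2 (R'): R=RRRR U=WYWY F=GBGB D=YWYW B=GBGB
After move 3 (R'): R=RRRR U=WGWG F=GYGY D=YBYB B=WBWB
After move 4 (F): F=GGYY U=WGOO R=WRGR D=RRYB L=OYOB
After move 5 (U): U=OWOG F=WRYY R=WBGR B=OYWB L=GGOB
After move 6 (F): F=YWYR U=OWBG R=OBGR D=GWYB L=GROR
After move 7 (R'): R=BROG U=OWBO F=YWYG D=GWYR B=BYWB
Query: F face = YWYG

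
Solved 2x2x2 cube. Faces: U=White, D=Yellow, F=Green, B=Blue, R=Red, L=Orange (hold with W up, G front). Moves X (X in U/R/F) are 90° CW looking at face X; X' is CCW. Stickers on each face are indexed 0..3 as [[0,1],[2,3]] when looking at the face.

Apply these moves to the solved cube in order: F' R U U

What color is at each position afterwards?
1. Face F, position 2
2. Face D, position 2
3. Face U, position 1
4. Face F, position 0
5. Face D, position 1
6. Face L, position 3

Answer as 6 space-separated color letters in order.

Answer: G Y R R B W

Derivation:
After move 1 (F'): F=GGGG U=WWRR R=YRYR D=OOYY L=OWOW
After move 2 (R): R=YYRR U=WGRG F=GOGY D=OBYB B=RBWB
After move 3 (U): U=RWGG F=YYGY R=RBRR B=OWWB L=GOOW
After move 4 (U): U=GRGW F=RBGY R=OWRR B=GOWB L=YYOW
Query 1: F[2] = G
Query 2: D[2] = Y
Query 3: U[1] = R
Query 4: F[0] = R
Query 5: D[1] = B
Query 6: L[3] = W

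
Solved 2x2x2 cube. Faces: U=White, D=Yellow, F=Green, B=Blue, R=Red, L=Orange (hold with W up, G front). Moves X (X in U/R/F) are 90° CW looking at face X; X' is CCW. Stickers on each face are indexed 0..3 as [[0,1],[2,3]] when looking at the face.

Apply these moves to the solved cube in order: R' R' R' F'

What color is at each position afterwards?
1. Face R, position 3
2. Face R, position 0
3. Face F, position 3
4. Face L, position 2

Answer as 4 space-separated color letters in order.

Answer: R B G O

Derivation:
After move 1 (R'): R=RRRR U=WBWB F=GWGW D=YGYG B=YBYB
After move 2 (R'): R=RRRR U=WYWY F=GBGB D=YWYW B=GBGB
After move 3 (R'): R=RRRR U=WGWG F=GYGY D=YBYB B=WBWB
After move 4 (F'): F=YYGG U=WGRR R=BRYR D=OOYB L=OGOW
Query 1: R[3] = R
Query 2: R[0] = B
Query 3: F[3] = G
Query 4: L[2] = O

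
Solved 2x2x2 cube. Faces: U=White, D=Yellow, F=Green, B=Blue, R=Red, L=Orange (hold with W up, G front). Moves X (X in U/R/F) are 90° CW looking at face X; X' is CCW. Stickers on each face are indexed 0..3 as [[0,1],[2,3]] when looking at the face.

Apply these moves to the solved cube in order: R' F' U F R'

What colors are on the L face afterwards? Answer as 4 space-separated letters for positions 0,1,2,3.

Answer: W O O O

Derivation:
After move 1 (R'): R=RRRR U=WBWB F=GWGW D=YGYG B=YBYB
After move 2 (F'): F=WWGG U=WBRR R=GRYR D=OOYG L=OBOW
After move 3 (U): U=RWRB F=GRGG R=YBYR B=OBYB L=WWOW
After move 4 (F): F=GGGR U=RWWW R=RBBR D=YYYG L=WOOO
After move 5 (R'): R=BRRB U=RYWO F=GWGW D=YGYR B=GBYB
Query: L face = WOOO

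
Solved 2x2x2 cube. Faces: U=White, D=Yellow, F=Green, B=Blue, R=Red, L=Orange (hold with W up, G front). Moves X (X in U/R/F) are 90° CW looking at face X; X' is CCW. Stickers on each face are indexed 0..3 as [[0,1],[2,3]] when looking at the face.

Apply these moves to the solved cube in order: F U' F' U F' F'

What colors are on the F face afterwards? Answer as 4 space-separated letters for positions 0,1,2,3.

After move 1 (F): F=GGGG U=WWOO R=WRWR D=RRYY L=OYOY
After move 2 (U'): U=WOWO F=OYGG R=GGWR B=WRBB L=BBOY
After move 3 (F'): F=YGOG U=WOGW R=RGRR D=BYYY L=BOOW
After move 4 (U): U=GWWO F=RGOG R=WRRR B=BOBB L=YGOW
After move 5 (F'): F=GGRO U=GWWR R=YRBR D=GWYY L=YOOW
After move 6 (F'): F=GOGR U=GWYB R=WRGR D=OWYY L=YROW
Query: F face = GOGR

Answer: G O G R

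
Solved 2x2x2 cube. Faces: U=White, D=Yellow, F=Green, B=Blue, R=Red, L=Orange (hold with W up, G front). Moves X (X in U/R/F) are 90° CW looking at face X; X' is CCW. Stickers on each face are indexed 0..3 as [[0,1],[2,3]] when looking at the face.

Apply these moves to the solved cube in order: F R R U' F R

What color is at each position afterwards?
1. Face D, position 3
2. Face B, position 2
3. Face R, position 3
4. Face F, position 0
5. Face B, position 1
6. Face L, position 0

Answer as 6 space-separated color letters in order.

After move 1 (F): F=GGGG U=WWOO R=WRWR D=RRYY L=OYOY
After move 2 (R): R=WWRR U=WGOG F=GRGY D=RBYB B=OBWB
After move 3 (R): R=RWRW U=WROY F=GBGB D=RWYO B=GBGB
After move 4 (U'): U=RYWO F=OYGB R=GBRW B=RWGB L=GBOY
After move 5 (F): F=GOBY U=RYYB R=WBOW D=RGYO L=GROW
After move 6 (R): R=OWWB U=ROYY F=GGBO D=RGYR B=BWYB
Query 1: D[3] = R
Query 2: B[2] = Y
Query 3: R[3] = B
Query 4: F[0] = G
Query 5: B[1] = W
Query 6: L[0] = G

Answer: R Y B G W G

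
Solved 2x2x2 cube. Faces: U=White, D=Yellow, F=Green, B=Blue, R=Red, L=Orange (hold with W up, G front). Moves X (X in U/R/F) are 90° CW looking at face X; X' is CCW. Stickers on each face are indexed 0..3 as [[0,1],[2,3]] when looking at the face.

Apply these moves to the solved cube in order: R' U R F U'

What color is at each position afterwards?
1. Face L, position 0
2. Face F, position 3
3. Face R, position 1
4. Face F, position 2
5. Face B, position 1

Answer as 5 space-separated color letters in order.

After move 1 (R'): R=RRRR U=WBWB F=GWGW D=YGYG B=YBYB
After move 2 (U): U=WWBB F=RRGW R=YBRR B=OOYB L=GWOO
After move 3 (R): R=RYRB U=WRBW F=RGGG D=YYYO B=BOWB
After move 4 (F): F=GRGG U=WROW R=BYWB D=RRYO L=GYOY
After move 5 (U'): U=RWWO F=GYGG R=GRWB B=BYWB L=BOOY
Query 1: L[0] = B
Query 2: F[3] = G
Query 3: R[1] = R
Query 4: F[2] = G
Query 5: B[1] = Y

Answer: B G R G Y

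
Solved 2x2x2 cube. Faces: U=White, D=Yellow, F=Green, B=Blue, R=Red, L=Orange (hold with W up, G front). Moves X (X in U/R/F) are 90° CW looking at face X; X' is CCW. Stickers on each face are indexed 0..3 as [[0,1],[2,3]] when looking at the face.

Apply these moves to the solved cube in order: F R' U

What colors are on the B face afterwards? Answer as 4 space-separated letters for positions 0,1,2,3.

Answer: O Y R B

Derivation:
After move 1 (F): F=GGGG U=WWOO R=WRWR D=RRYY L=OYOY
After move 2 (R'): R=RRWW U=WBOB F=GWGO D=RGYG B=YBRB
After move 3 (U): U=OWBB F=RRGO R=YBWW B=OYRB L=GWOY
Query: B face = OYRB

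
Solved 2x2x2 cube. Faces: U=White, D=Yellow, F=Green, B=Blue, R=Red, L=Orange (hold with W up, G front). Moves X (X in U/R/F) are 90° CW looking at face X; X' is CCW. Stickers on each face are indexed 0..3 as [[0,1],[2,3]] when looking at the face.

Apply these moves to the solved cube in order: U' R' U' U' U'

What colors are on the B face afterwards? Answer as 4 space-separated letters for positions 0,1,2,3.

Answer: B B Y B

Derivation:
After move 1 (U'): U=WWWW F=OOGG R=GGRR B=RRBB L=BBOO
After move 2 (R'): R=GRGR U=WBWR F=OWGW D=YOYG B=YRYB
After move 3 (U'): U=BRWW F=BBGW R=OWGR B=GRYB L=YROO
After move 4 (U'): U=RWBW F=YRGW R=BBGR B=OWYB L=GROO
After move 5 (U'): U=WWRB F=GRGW R=YRGR B=BBYB L=OWOO
Query: B face = BBYB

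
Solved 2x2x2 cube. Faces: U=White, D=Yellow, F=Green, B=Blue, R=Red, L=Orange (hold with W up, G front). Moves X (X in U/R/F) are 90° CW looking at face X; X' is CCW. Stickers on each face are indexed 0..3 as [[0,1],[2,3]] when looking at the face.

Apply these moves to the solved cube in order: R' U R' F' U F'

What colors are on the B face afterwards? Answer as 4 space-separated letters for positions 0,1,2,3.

After move 1 (R'): R=RRRR U=WBWB F=GWGW D=YGYG B=YBYB
After move 2 (U): U=WWBB F=RRGW R=YBRR B=OOYB L=GWOO
After move 3 (R'): R=BRYR U=WYBO F=RWGB D=YRYW B=GOGB
After move 4 (F'): F=WBRG U=WYBY R=RRYR D=WOYW L=GOOB
After move 5 (U): U=BWYY F=RRRG R=GOYR B=GOGB L=WBOB
After move 6 (F'): F=RGRR U=BWGY R=OOWR D=BBYW L=WYOY
Query: B face = GOGB

Answer: G O G B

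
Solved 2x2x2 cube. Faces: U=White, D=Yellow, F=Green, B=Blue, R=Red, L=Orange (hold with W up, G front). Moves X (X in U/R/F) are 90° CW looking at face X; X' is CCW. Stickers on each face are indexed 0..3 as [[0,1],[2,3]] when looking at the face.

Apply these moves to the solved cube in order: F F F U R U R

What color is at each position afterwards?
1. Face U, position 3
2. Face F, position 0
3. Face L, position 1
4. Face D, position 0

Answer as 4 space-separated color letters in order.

After move 1 (F): F=GGGG U=WWOO R=WRWR D=RRYY L=OYOY
After move 2 (F): F=GGGG U=WWYY R=OROR D=WWYY L=OROR
After move 3 (F): F=GGGG U=WWRR R=YRYR D=OOYY L=OWOW
After move 4 (U): U=RWRW F=YRGG R=BBYR B=OWBB L=GGOW
After move 5 (R): R=YBRB U=RRRG F=YOGY D=OBYO B=WWWB
After move 6 (U): U=RRGR F=YBGY R=WWRB B=GGWB L=YOOW
After move 7 (R): R=RWBW U=RBGY F=YBGO D=OWYG B=RGRB
Query 1: U[3] = Y
Query 2: F[0] = Y
Query 3: L[1] = O
Query 4: D[0] = O

Answer: Y Y O O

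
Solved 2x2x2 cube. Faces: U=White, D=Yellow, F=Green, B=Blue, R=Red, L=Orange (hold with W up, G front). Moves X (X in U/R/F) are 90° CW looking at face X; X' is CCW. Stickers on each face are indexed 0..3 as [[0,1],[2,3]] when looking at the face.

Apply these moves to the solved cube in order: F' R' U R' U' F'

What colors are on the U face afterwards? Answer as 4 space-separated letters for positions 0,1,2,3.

After move 1 (F'): F=GGGG U=WWRR R=YRYR D=OOYY L=OWOW
After move 2 (R'): R=RRYY U=WBRB F=GWGR D=OGYG B=YBOB
After move 3 (U): U=RWBB F=RRGR R=YBYY B=OWOB L=GWOW
After move 4 (R'): R=BYYY U=ROBO F=RWGB D=ORYR B=GWGB
After move 5 (U'): U=OORB F=GWGB R=RWYY B=BYGB L=GWOW
After move 6 (F'): F=WBGG U=OORY R=RWOY D=WWYR L=GBOR
Query: U face = OORY

Answer: O O R Y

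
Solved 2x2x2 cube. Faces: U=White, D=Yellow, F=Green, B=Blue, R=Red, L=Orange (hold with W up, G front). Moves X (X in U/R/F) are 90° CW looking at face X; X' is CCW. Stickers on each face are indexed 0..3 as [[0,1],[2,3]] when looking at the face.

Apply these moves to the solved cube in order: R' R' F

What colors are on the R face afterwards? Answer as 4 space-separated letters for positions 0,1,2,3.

Answer: W R Y R

Derivation:
After move 1 (R'): R=RRRR U=WBWB F=GWGW D=YGYG B=YBYB
After move 2 (R'): R=RRRR U=WYWY F=GBGB D=YWYW B=GBGB
After move 3 (F): F=GGBB U=WYOO R=WRYR D=RRYW L=OYOW
Query: R face = WRYR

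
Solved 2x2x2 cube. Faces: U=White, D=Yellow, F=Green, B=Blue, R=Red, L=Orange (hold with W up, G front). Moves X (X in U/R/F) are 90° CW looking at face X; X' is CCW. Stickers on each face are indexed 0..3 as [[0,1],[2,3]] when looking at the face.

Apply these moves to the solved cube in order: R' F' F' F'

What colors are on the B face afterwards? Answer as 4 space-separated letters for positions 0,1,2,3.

After move 1 (R'): R=RRRR U=WBWB F=GWGW D=YGYG B=YBYB
After move 2 (F'): F=WWGG U=WBRR R=GRYR D=OOYG L=OBOW
After move 3 (F'): F=WGWG U=WBGY R=OROR D=BWYG L=OROR
After move 4 (F'): F=GGWW U=WBOO R=WRBR D=RRYG L=OYOG
Query: B face = YBYB

Answer: Y B Y B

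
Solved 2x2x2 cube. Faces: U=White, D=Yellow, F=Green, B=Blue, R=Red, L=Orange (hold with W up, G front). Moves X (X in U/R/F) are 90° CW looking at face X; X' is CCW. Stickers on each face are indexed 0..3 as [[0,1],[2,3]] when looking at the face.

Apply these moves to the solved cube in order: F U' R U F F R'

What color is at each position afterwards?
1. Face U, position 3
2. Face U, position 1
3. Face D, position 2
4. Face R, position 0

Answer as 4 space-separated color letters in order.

After move 1 (F): F=GGGG U=WWOO R=WRWR D=RRYY L=OYOY
After move 2 (U'): U=WOWO F=OYGG R=GGWR B=WRBB L=BBOY
After move 3 (R): R=WGRG U=WYWG F=ORGY D=RBYW B=OROB
After move 4 (U): U=WWGY F=WGGY R=ORRG B=BBOB L=OROY
After move 5 (F): F=GWYG U=WWYR R=GRYG D=ROYW L=OROB
After move 6 (F): F=YGGW U=WWBR R=YRRG D=YGYW L=OROO
After move 7 (R'): R=RGYR U=WOBB F=YWGR D=YGYW B=WBGB
Query 1: U[3] = B
Query 2: U[1] = O
Query 3: D[2] = Y
Query 4: R[0] = R

Answer: B O Y R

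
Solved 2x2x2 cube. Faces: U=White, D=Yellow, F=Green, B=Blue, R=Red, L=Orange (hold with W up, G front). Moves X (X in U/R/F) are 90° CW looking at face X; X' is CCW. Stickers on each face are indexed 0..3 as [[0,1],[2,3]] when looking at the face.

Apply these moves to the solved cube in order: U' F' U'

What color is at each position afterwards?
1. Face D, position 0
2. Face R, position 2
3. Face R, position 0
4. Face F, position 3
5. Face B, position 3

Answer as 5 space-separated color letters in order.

After move 1 (U'): U=WWWW F=OOGG R=GGRR B=RRBB L=BBOO
After move 2 (F'): F=OGOG U=WWGR R=YGYR D=BOYY L=BWOW
After move 3 (U'): U=WRWG F=BWOG R=OGYR B=YGBB L=RROW
Query 1: D[0] = B
Query 2: R[2] = Y
Query 3: R[0] = O
Query 4: F[3] = G
Query 5: B[3] = B

Answer: B Y O G B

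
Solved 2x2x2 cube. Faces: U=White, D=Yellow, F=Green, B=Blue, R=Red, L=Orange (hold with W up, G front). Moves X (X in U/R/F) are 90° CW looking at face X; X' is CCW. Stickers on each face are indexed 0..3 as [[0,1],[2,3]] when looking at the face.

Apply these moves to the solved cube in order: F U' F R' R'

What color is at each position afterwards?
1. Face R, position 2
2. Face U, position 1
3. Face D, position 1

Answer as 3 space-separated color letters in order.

After move 1 (F): F=GGGG U=WWOO R=WRWR D=RRYY L=OYOY
After move 2 (U'): U=WOWO F=OYGG R=GGWR B=WRBB L=BBOY
After move 3 (F): F=GOGY U=WOYB R=WGOR D=WGYY L=BROR
After move 4 (R'): R=GRWO U=WBYW F=GOGB D=WOYY B=YRGB
After move 5 (R'): R=ROGW U=WGYY F=GBGW D=WOYB B=YROB
Query 1: R[2] = G
Query 2: U[1] = G
Query 3: D[1] = O

Answer: G G O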